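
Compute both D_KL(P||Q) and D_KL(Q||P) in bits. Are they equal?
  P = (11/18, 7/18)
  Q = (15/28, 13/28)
D_KL(P||Q) = 0.0167, D_KL(Q||P) = 0.0169

KL divergence is not symmetric: D_KL(P||Q) ≠ D_KL(Q||P) in general.

D_KL(P||Q) = 0.0167 bits
D_KL(Q||P) = 0.0169 bits

No, they are not equal!

This asymmetry is why KL divergence is not a true distance metric.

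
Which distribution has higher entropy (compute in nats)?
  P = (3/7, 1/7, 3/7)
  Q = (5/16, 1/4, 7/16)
Q

Computing entropies in nats:
H(P) = 1.0042
H(Q) = 1.0717

Distribution Q has higher entropy.

Intuition: The distribution closer to uniform (more spread out) has higher entropy.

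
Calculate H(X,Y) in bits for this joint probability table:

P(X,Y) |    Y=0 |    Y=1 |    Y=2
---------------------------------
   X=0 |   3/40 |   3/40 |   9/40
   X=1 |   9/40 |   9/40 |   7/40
2.4532 bits

Joint entropy is H(X,Y) = -Σ_{x,y} p(x,y) log p(x,y).

Summing over all non-zero entries:
H(X,Y) = -[3/40·log_2(3/40) + 3/40·log_2(3/40) + 9/40·log_2(9/40) + 9/40·log_2(9/40) + 9/40·log_2(9/40) + 7/40·log_2(7/40)]
H(X,Y) = 2.4532 bits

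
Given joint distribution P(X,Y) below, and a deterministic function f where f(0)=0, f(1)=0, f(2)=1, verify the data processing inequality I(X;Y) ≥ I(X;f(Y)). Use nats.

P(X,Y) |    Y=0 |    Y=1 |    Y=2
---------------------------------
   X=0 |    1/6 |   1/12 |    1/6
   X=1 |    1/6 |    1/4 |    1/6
I(X;Y) = 0.0297, I(X;f(Y)) = 0.0071, inequality holds: 0.0297 ≥ 0.0071

Data Processing Inequality: For any Markov chain X → Y → Z, we have I(X;Y) ≥ I(X;Z).

Here Z = f(Y) is a deterministic function of Y, forming X → Y → Z.

Original I(X;Y) = 0.0297 nats

After applying f:
P(X,Z) where Z=f(Y):
- P(X,Z=0) = P(X,Y=0) + P(X,Y=1)
- P(X,Z=1) = P(X,Y=2)

I(X;Z) = I(X;f(Y)) = 0.0071 nats

Verification: 0.0297 ≥ 0.0071 ✓

Information cannot be created by processing; the function f can only lose information about X.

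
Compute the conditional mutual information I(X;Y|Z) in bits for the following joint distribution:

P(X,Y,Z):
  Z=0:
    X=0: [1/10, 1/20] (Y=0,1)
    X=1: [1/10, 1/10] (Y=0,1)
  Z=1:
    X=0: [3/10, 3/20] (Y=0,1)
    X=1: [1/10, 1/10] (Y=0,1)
0.0187 bits

Conditional mutual information: I(X;Y|Z) = H(X|Z) + H(Y|Z) - H(X,Y|Z)

H(Z) = 0.9341
H(X,Z) = 1.8577 → H(X|Z) = 0.9236
H(Y,Z) = 1.9037 → H(Y|Z) = 0.9696
H(X,Y,Z) = 2.8087 → H(X,Y|Z) = 1.8746

I(X;Y|Z) = 0.9236 + 0.9696 - 1.8746 = 0.0187 bits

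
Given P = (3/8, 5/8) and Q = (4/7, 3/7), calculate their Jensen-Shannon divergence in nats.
0.0195 nats

Jensen-Shannon divergence is:
JSD(P||Q) = 0.5 × D_KL(P||M) + 0.5 × D_KL(Q||M)
where M = 0.5 × (P + Q) is the mixture distribution.

M = 0.5 × (3/8, 5/8) + 0.5 × (4/7, 3/7) = (0.473214, 0.526786)

D_KL(P||M) = 0.0196 nats
D_KL(Q||M) = 0.0193 nats

JSD(P||Q) = 0.5 × 0.0196 + 0.5 × 0.0193 = 0.0195 nats

Unlike KL divergence, JSD is symmetric and bounded: 0 ≤ JSD ≤ log(2).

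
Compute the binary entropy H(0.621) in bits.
0.9573 bits

The binary entropy function is:
H(p) = -p log(p) - (1-p) log(1-p)

H(0.621) = -0.621 × log_2(0.621) - 0.379 × log_2(0.379)
H(0.621) = 0.9573 bits

Note: Binary entropy is maximized at p=0.5 (H=1 bit) and minimized at p=0 or p=1 (H=0).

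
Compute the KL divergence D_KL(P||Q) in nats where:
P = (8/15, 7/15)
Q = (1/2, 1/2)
0.0022 nats

KL divergence: D_KL(P||Q) = Σ p(x) log(p(x)/q(x))

Computing term by term:
  x=0: 8/15 × log_e[(8/15)/(1/2)] = 8/15 × 0.0645 = 0.0344
  x=1: 7/15 × log_e[(7/15)/(1/2)] = 7/15 × -0.0690 = -0.0322

D_KL(P||Q) = 0.0022 nats

Note: KL divergence is always non-negative and equals 0 iff P = Q.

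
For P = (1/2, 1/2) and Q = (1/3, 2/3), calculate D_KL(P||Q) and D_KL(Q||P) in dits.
D_KL(P||Q) = 0.0256, D_KL(Q||P) = 0.0246

KL divergence is not symmetric: D_KL(P||Q) ≠ D_KL(Q||P) in general.

D_KL(P||Q) = 0.0256 dits
D_KL(Q||P) = 0.0246 dits

No, they are not equal!

This asymmetry is why KL divergence is not a true distance metric.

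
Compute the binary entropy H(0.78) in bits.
0.7602 bits

The binary entropy function is:
H(p) = -p log(p) - (1-p) log(1-p)

H(0.78) = -0.78 × log_2(0.78) - 0.22 × log_2(0.22)
H(0.78) = 0.7602 bits

Note: Binary entropy is maximized at p=0.5 (H=1 bit) and minimized at p=0 or p=1 (H=0).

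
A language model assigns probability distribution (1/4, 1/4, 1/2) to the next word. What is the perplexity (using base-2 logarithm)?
2.8284

Perplexity is 2^H (or exp(H) for natural log).

First, H = -Σ p log p = 1.5000 bits
Perplexity = 2^1.5000 = 2.8284

Interpretation: The model's uncertainty is equivalent to choosing uniformly among 2.8 options.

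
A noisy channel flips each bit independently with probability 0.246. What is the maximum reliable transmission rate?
0.1951 bits

For a binary symmetric channel (BSC) with error probability p:
Capacity C = 1 - H(p) bits per symbol

where H(p) = -p log₂(p) - (1-p) log₂(1-p) is the binary entropy function.

H(0.246) = 0.8049 bits
C = 1 - 0.8049 = 0.1951 bits per symbol

This means we can reliably transmit up to 0.1951 bits of information per channel use.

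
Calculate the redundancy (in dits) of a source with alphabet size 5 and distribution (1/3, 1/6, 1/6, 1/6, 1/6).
0.0212 dits

Redundancy measures how far a source is from maximum entropy:
R = H_max - H(X)

Maximum entropy for 5 symbols: H_max = log_10(5) = 0.6990 dits
Actual entropy: H(X) = 0.6778 dits
Redundancy: R = 0.6990 - 0.6778 = 0.0212 dits

This redundancy represents potential for compression: the source could be compressed by 0.0212 dits per symbol.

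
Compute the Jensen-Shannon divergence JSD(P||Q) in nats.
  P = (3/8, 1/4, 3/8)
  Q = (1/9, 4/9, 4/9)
0.0531 nats

Jensen-Shannon divergence is:
JSD(P||Q) = 0.5 × D_KL(P||M) + 0.5 × D_KL(Q||M)
where M = 0.5 × (P + Q) is the mixture distribution.

M = 0.5 × (3/8, 1/4, 3/8) + 0.5 × (1/9, 4/9, 4/9) = (0.243056, 0.347222, 0.409722)

D_KL(P||M) = 0.0473 nats
D_KL(Q||M) = 0.0589 nats

JSD(P||Q) = 0.5 × 0.0473 + 0.5 × 0.0589 = 0.0531 nats

Unlike KL divergence, JSD is symmetric and bounded: 0 ≤ JSD ≤ log(2).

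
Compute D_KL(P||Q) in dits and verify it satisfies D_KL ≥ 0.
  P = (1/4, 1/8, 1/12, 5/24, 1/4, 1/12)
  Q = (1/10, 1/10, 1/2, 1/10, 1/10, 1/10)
0.2060 dits

KL divergence satisfies the Gibbs inequality: D_KL(P||Q) ≥ 0 for all distributions P, Q.

D_KL(P||Q) = Σ p(x) log(p(x)/q(x))
Term by term:
  x=0: 1/4 × log_10[(1/4)/(1/10)] = 0.0995
  x=1: 1/8 × log_10[(1/8)/(1/10)] = 0.0121
  x=2: 1/12 × log_10[(1/12)/(1/2)] = -0.0648
  x=3: 5/24 × log_10[(5/24)/(1/10)] = 0.0664
  x=4: 1/4 × log_10[(1/4)/(1/10)] = 0.0995
  x=5: 1/12 × log_10[(1/12)/(1/10)] = -0.0066
D_KL(P||Q) = 0.2060 dits

D_KL(P||Q) = 0.2060 ≥ 0 ✓

This non-negativity is a fundamental property: relative entropy cannot be negative because it measures how different Q is from P.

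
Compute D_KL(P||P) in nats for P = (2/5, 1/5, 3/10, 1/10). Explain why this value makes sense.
0.0000 nats

KL divergence satisfies the Gibbs inequality: D_KL(P||Q) ≥ 0 for all distributions P, Q.

D_KL(P||Q) = Σ p(x) log(p(x)/q(x))
Each term is p(x) × log_e(p(x)/p(x)) = p(x) × log_e(1) = 0, so the sum is 0.
D_KL(P||Q) = 0.0000 nats

When P = Q, the KL divergence is exactly 0, as there is no 'divergence' between identical distributions.

This non-negativity is a fundamental property: relative entropy cannot be negative because it measures how different Q is from P.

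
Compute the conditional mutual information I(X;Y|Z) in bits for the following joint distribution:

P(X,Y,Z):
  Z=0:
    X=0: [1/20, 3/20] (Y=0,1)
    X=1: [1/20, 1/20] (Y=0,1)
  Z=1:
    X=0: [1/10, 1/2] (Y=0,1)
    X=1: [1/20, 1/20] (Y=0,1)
0.0479 bits

Conditional mutual information: I(X;Y|Z) = H(X|Z) + H(Y|Z) - H(X,Y|Z)

H(Z) = 0.8813
H(X,Z) = 1.5710 → H(X|Z) = 0.6897
H(Y,Z) = 1.6815 → H(Y|Z) = 0.8002
H(X,Y,Z) = 2.3232 → H(X,Y|Z) = 1.4419

I(X;Y|Z) = 0.6897 + 0.8002 - 1.4419 = 0.0479 bits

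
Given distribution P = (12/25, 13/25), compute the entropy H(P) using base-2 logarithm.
0.9988 bits

Shannon entropy is H(X) = -Σ p(x) log p(x).

For P = (12/25, 13/25):
H = -12/25 × log_2(12/25) -13/25 × log_2(13/25)
H = 0.9988 bits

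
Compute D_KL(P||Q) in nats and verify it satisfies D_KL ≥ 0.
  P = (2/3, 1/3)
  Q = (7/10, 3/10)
0.0026 nats

KL divergence satisfies the Gibbs inequality: D_KL(P||Q) ≥ 0 for all distributions P, Q.

D_KL(P||Q) = Σ p(x) log(p(x)/q(x))
Term by term:
  x=0: 2/3 × log_e[(2/3)/(7/10)] = -0.0325
  x=1: 1/3 × log_e[(1/3)/(3/10)] = 0.0351
D_KL(P||Q) = 0.0026 nats

D_KL(P||Q) = 0.0026 ≥ 0 ✓

This non-negativity is a fundamental property: relative entropy cannot be negative because it measures how different Q is from P.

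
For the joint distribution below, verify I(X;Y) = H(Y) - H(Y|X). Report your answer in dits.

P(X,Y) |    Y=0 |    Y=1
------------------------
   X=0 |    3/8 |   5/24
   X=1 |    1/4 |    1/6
I(X;Y) = 0.0004 dits

Mutual information has multiple equivalent forms:
- I(X;Y) = H(X) - H(X|Y)
- I(X;Y) = H(Y) - H(Y|X)
- I(X;Y) = H(X) + H(Y) - H(X,Y)

Computing all quantities:
H(X) = 0.2950, H(Y) = 0.2873, H(X,Y) = 0.5819
H(X|Y) = 0.2946, H(Y|X) = 0.2869

Verification:
H(X) - H(X|Y) = 0.2950 - 0.2946 = 0.0004
H(Y) - H(Y|X) = 0.2873 - 0.2869 = 0.0004
H(X) + H(Y) - H(X,Y) = 0.2950 + 0.2873 - 0.5819 = 0.0004

All forms give I(X;Y) = 0.0004 dits. ✓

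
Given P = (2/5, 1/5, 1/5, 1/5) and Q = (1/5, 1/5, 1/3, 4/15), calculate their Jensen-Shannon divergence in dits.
0.0121 dits

Jensen-Shannon divergence is:
JSD(P||Q) = 0.5 × D_KL(P||M) + 0.5 × D_KL(Q||M)
where M = 0.5 × (P + Q) is the mixture distribution.

M = 0.5 × (2/5, 1/5, 1/5, 1/5) + 0.5 × (1/5, 1/5, 1/3, 4/15) = (3/10, 1/5, 4/15, 7/30)

D_KL(P||M) = 0.0116 dits
D_KL(Q||M) = 0.0125 dits

JSD(P||Q) = 0.5 × 0.0116 + 0.5 × 0.0125 = 0.0121 dits

Unlike KL divergence, JSD is symmetric and bounded: 0 ≤ JSD ≤ log(2).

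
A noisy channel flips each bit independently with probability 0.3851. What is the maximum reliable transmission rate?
0.0384 bits

For a binary symmetric channel (BSC) with error probability p:
Capacity C = 1 - H(p) bits per symbol

where H(p) = -p log₂(p) - (1-p) log₂(1-p) is the binary entropy function.

H(0.3851) = 0.9616 bits
C = 1 - 0.9616 = 0.0384 bits per symbol

This means we can reliably transmit up to 0.0384 bits of information per channel use.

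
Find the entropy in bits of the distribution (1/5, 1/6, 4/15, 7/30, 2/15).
2.2812 bits

Shannon entropy is H(X) = -Σ p(x) log p(x).

For P = (1/5, 1/6, 4/15, 7/30, 2/15):
H = -1/5 × log_2(1/5) -1/6 × log_2(1/6) -4/15 × log_2(4/15) -7/30 × log_2(7/30) -2/15 × log_2(2/15)
H = 2.2812 bits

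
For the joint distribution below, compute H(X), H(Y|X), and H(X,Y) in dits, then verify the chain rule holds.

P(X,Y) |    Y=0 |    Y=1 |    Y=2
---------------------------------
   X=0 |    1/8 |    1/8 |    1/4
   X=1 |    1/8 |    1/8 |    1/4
H(X,Y) = 0.7526, H(X) = 0.3010, H(Y|X) = 0.4515 (all in dits)

Chain rule: H(X,Y) = H(X) + H(Y|X)

Left side — joint entropy directly:
H(X,Y) = -Σ p(x,y) log p(x,y) = 0.7526 dits

Right side — compute H(Y|X) from the conditional distributions:
P(X) = (1/2, 1/2), so H(X) = 0.3010 dits
H(Y|X) = Σ_x P(X=x) · H(Y|X=x):
  P(Y|X=0) = (1/4, 1/4, 1/2), H(Y|X=0) = 0.4515, weight P(X=0) = 1/2
  P(Y|X=1) = (1/4, 1/4, 1/2), H(Y|X=1) = 0.4515, weight P(X=1) = 1/2
H(Y|X) = 0.4515 dits

H(X) + H(Y|X) = 0.3010 + 0.4515 = 0.7526 dits

Both sides equal 0.7526 dits. ✓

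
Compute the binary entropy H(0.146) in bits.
0.5997 bits

The binary entropy function is:
H(p) = -p log(p) - (1-p) log(1-p)

H(0.146) = -0.146 × log_2(0.146) - 0.854 × log_2(0.854)
H(0.146) = 0.5997 bits

Note: Binary entropy is maximized at p=0.5 (H=1 bit) and minimized at p=0 or p=1 (H=0).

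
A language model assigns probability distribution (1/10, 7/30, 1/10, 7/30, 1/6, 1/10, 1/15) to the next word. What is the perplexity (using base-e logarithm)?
6.3539

Perplexity is e^H (or exp(H) for natural log).

First, H = -Σ p log p = 1.8491 nats
Perplexity = e^1.8491 = 6.3539

Interpretation: The model's uncertainty is equivalent to choosing uniformly among 6.4 options.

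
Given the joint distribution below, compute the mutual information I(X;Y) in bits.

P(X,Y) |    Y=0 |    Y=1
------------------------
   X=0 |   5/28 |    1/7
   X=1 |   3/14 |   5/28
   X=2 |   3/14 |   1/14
0.0258 bits

Mutual information: I(X;Y) = H(X) + H(Y) - H(X,Y)

Marginals:
P(X) = (9/28, 11/28, 2/7), H(X) = 1.5722 bits
P(Y) = (17/28, 11/28), H(Y) = 0.9666 bits

Joint entropy: H(X,Y) = 2.5131 bits

I(X;Y) = 1.5722 + 0.9666 - 2.5131 = 0.0258 bits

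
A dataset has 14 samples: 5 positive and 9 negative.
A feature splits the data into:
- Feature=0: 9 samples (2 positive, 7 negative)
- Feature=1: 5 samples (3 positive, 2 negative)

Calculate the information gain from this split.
0.1022 bits

Information Gain = H(Y) - H(Y|Feature)

Before split:
P(positive) = 5/14 = 0.3571
H(Y) = 0.9403 bits

After split:
Feature=0: H = 0.7642 bits (weight = 9/14)
Feature=1: H = 0.9710 bits (weight = 5/14)
H(Y|Feature) = (9/14)×0.7642 + (5/14)×0.9710 = 0.8380 bits

Information Gain = 0.9403 - 0.8380 = 0.1022 bits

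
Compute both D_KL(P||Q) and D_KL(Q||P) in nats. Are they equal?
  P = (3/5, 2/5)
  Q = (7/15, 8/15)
D_KL(P||Q) = 0.0357, D_KL(Q||P) = 0.0362

KL divergence is not symmetric: D_KL(P||Q) ≠ D_KL(Q||P) in general.

D_KL(P||Q) = 0.0357 nats
D_KL(Q||P) = 0.0362 nats

No, they are not equal!

This asymmetry is why KL divergence is not a true distance metric.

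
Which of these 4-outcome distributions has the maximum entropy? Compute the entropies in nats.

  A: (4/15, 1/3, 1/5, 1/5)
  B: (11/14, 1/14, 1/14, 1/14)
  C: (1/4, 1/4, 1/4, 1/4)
C

For a discrete distribution over n outcomes, entropy is maximized by the uniform distribution.

Computing entropies:
H(A) = 1.3624 nats
H(B) = 0.7550 nats
H(C) = 1.3863 nats

The uniform distribution (where all probabilities equal 1/4) achieves the maximum entropy of log_e(4) = 1.3863 nats.

Distribution C has the highest entropy.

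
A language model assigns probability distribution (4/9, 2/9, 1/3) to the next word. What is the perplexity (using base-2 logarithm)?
2.8888

Perplexity is 2^H (or exp(H) for natural log).

First, H = -Σ p log p = 1.5305 bits
Perplexity = 2^1.5305 = 2.8888

Interpretation: The model's uncertainty is equivalent to choosing uniformly among 2.9 options.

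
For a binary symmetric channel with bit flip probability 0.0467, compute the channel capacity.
0.7278 bits

For a binary symmetric channel (BSC) with error probability p:
Capacity C = 1 - H(p) bits per symbol

where H(p) = -p log₂(p) - (1-p) log₂(1-p) is the binary entropy function.

H(0.0467) = 0.2722 bits
C = 1 - 0.2722 = 0.7278 bits per symbol

This means we can reliably transmit up to 0.7278 bits of information per channel use.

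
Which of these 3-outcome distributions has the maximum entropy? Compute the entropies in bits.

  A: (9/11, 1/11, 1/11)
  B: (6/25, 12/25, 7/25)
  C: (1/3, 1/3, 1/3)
C

For a discrete distribution over n outcomes, entropy is maximized by the uniform distribution.

Computing entropies:
H(A) = 0.8659 bits
H(B) = 1.5166 bits
H(C) = 1.5850 bits

The uniform distribution (where all probabilities equal 1/3) achieves the maximum entropy of log_2(3) = 1.5850 bits.

Distribution C has the highest entropy.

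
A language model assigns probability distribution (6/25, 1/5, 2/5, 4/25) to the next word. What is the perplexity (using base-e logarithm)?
3.7589

Perplexity is e^H (or exp(H) for natural log).

First, H = -Σ p log p = 1.3241 nats
Perplexity = e^1.3241 = 3.7589

Interpretation: The model's uncertainty is equivalent to choosing uniformly among 3.8 options.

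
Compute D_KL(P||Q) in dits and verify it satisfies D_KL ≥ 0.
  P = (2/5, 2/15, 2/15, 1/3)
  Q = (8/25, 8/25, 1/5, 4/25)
0.0708 dits

KL divergence satisfies the Gibbs inequality: D_KL(P||Q) ≥ 0 for all distributions P, Q.

D_KL(P||Q) = Σ p(x) log(p(x)/q(x))
Term by term:
  x=0: 2/5 × log_10[(2/5)/(8/25)] = 0.0388
  x=1: 2/15 × log_10[(2/15)/(8/25)] = -0.0507
  x=2: 2/15 × log_10[(2/15)/(1/5)] = -0.0235
  x=3: 1/3 × log_10[(1/3)/(4/25)] = 0.1063
D_KL(P||Q) = 0.0708 dits

D_KL(P||Q) = 0.0708 ≥ 0 ✓

This non-negativity is a fundamental property: relative entropy cannot be negative because it measures how different Q is from P.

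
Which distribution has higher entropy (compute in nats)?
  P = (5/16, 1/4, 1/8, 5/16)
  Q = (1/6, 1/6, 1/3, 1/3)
P

Computing entropies in nats:
H(P) = 1.3335
H(Q) = 1.3297

Distribution P has higher entropy.

Intuition: The distribution closer to uniform (more spread out) has higher entropy.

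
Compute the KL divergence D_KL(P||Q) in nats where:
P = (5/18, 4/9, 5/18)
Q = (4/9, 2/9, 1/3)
0.1269 nats

KL divergence: D_KL(P||Q) = Σ p(x) log(p(x)/q(x))

Computing term by term:
  x=0: 5/18 × log_e[(5/18)/(4/9)] = 5/18 × -0.4700 = -0.1306
  x=1: 4/9 × log_e[(4/9)/(2/9)] = 4/9 × 0.6931 = 0.3081
  x=2: 5/18 × log_e[(5/18)/(1/3)] = 5/18 × -0.1823 = -0.0506

D_KL(P||Q) = 0.1269 nats

Note: KL divergence is always non-negative and equals 0 iff P = Q.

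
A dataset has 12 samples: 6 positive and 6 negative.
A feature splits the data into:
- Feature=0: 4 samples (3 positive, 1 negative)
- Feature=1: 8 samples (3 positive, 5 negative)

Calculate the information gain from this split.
0.0933 bits

Information Gain = H(Y) - H(Y|Feature)

Before split:
P(positive) = 6/12 = 0.5000
H(Y) = 1.0000 bits

After split:
Feature=0: H = 0.8113 bits (weight = 4/12)
Feature=1: H = 0.9544 bits (weight = 8/12)
H(Y|Feature) = (4/12)×0.8113 + (8/12)×0.9544 = 0.9067 bits

Information Gain = 1.0000 - 0.9067 = 0.0933 bits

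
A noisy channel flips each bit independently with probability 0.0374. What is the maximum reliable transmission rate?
0.7698 bits

For a binary symmetric channel (BSC) with error probability p:
Capacity C = 1 - H(p) bits per symbol

where H(p) = -p log₂(p) - (1-p) log₂(1-p) is the binary entropy function.

H(0.0374) = 0.2302 bits
C = 1 - 0.2302 = 0.7698 bits per symbol

This means we can reliably transmit up to 0.7698 bits of information per channel use.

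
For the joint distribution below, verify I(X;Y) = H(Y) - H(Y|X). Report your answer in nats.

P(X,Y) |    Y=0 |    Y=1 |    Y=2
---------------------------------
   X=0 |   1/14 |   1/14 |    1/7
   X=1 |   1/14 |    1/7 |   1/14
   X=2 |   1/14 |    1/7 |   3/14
I(X;Y) = 0.0334 nats

Mutual information has multiple equivalent forms:
- I(X;Y) = H(X) - H(X|Y)
- I(X;Y) = H(Y) - H(Y|X)
- I(X;Y) = H(X) + H(Y) - H(X,Y)

Computing all quantities:
H(X) = 1.0790, H(Y) = 1.0609, H(X,Y) = 2.1066
H(X|Y) = 1.0456, H(Y|X) = 1.0276

Verification:
H(X) - H(X|Y) = 1.0790 - 1.0456 = 0.0334
H(Y) - H(Y|X) = 1.0609 - 1.0276 = 0.0334
H(X) + H(Y) - H(X,Y) = 1.0790 + 1.0609 - 2.1066 = 0.0334

All forms give I(X;Y) = 0.0334 nats. ✓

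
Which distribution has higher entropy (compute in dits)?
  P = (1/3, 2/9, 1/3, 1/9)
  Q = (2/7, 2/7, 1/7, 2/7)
Q

Computing entropies in dits:
H(P) = 0.5693
H(Q) = 0.5871

Distribution Q has higher entropy.

Intuition: The distribution closer to uniform (more spread out) has higher entropy.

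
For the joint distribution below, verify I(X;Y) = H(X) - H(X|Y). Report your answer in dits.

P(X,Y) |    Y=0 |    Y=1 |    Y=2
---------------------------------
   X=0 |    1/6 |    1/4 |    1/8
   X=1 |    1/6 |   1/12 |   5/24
I(X;Y) = 0.0220 dits

Mutual information has multiple equivalent forms:
- I(X;Y) = H(X) - H(X|Y)
- I(X;Y) = H(Y) - H(Y|X)
- I(X;Y) = H(X) + H(Y) - H(X,Y)

Computing all quantities:
H(X) = 0.2995, H(Y) = 0.4771, H(X,Y) = 0.7546
H(X|Y) = 0.2775, H(Y|X) = 0.4551

Verification:
H(X) - H(X|Y) = 0.2995 - 0.2775 = 0.0220
H(Y) - H(Y|X) = 0.4771 - 0.4551 = 0.0220
H(X) + H(Y) - H(X,Y) = 0.2995 + 0.4771 - 0.7546 = 0.0220

All forms give I(X;Y) = 0.0220 dits. ✓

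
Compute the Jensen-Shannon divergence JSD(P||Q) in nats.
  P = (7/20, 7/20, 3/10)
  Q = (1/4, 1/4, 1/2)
0.0210 nats

Jensen-Shannon divergence is:
JSD(P||Q) = 0.5 × D_KL(P||M) + 0.5 × D_KL(Q||M)
where M = 0.5 × (P + Q) is the mixture distribution.

M = 0.5 × (7/20, 7/20, 3/10) + 0.5 × (1/4, 1/4, 1/2) = (3/10, 3/10, 2/5)

D_KL(P||M) = 0.0216 nats
D_KL(Q||M) = 0.0204 nats

JSD(P||Q) = 0.5 × 0.0216 + 0.5 × 0.0204 = 0.0210 nats

Unlike KL divergence, JSD is symmetric and bounded: 0 ≤ JSD ≤ log(2).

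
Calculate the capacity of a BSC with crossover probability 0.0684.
0.6401 bits

For a binary symmetric channel (BSC) with error probability p:
Capacity C = 1 - H(p) bits per symbol

where H(p) = -p log₂(p) - (1-p) log₂(1-p) is the binary entropy function.

H(0.0684) = 0.3599 bits
C = 1 - 0.3599 = 0.6401 bits per symbol

This means we can reliably transmit up to 0.6401 bits of information per channel use.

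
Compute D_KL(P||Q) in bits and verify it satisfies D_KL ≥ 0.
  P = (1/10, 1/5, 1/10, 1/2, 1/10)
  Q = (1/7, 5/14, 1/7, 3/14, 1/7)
0.2895 bits

KL divergence satisfies the Gibbs inequality: D_KL(P||Q) ≥ 0 for all distributions P, Q.

D_KL(P||Q) = Σ p(x) log(p(x)/q(x))
Term by term:
  x=0: 1/10 × log_2[(1/10)/(1/7)] = -0.0515
  x=1: 1/5 × log_2[(1/5)/(5/14)] = -0.1673
  x=2: 1/10 × log_2[(1/10)/(1/7)] = -0.0515
  x=3: 1/2 × log_2[(1/2)/(3/14)] = 0.6112
  x=4: 1/10 × log_2[(1/10)/(1/7)] = -0.0515
D_KL(P||Q) = 0.2895 bits

D_KL(P||Q) = 0.2895 ≥ 0 ✓

This non-negativity is a fundamental property: relative entropy cannot be negative because it measures how different Q is from P.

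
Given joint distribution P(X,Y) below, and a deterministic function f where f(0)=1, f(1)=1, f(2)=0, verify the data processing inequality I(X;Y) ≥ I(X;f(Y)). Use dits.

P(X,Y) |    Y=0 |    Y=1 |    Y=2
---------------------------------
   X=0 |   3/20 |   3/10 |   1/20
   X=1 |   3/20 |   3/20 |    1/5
I(X;Y) = 0.0320, I(X;f(Y)) = 0.0275, inequality holds: 0.0320 ≥ 0.0275

Data Processing Inequality: For any Markov chain X → Y → Z, we have I(X;Y) ≥ I(X;Z).

Here Z = f(Y) is a deterministic function of Y, forming X → Y → Z.

Original I(X;Y) = 0.0320 dits

After applying f:
P(X,Z) where Z=f(Y):
- P(X,Z=0) = P(X,Y=2)
- P(X,Z=1) = P(X,Y=0) + P(X,Y=1)

I(X;Z) = I(X;f(Y)) = 0.0275 dits

Verification: 0.0320 ≥ 0.0275 ✓

Information cannot be created by processing; the function f can only lose information about X.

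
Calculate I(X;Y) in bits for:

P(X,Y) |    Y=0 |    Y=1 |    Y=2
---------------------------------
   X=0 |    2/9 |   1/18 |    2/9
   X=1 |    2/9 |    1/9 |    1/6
0.0194 bits

Mutual information: I(X;Y) = H(X) + H(Y) - H(X,Y)

Marginals:
P(X) = (1/2, 1/2), H(X) = 1.0000 bits
P(Y) = (4/9, 1/6, 7/18), H(Y) = 1.4807 bits

Joint entropy: H(X,Y) = 2.4613 bits

I(X;Y) = 1.0000 + 1.4807 - 2.4613 = 0.0194 bits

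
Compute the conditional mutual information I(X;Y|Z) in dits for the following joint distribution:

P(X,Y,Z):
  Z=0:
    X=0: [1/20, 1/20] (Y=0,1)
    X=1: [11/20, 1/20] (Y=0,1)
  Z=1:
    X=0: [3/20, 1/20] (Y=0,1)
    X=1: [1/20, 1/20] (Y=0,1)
0.0238 dits

Conditional mutual information: I(X;Y|Z) = H(X|Z) + H(Y|Z) - H(X,Y|Z)

H(Z) = 0.2653
H(X,Z) = 0.4729 → H(X|Z) = 0.2076
H(Y,Z) = 0.4729 → H(Y|Z) = 0.2076
H(X,Y,Z) = 0.6567 → H(X,Y|Z) = 0.3914

I(X;Y|Z) = 0.2076 + 0.2076 - 0.3914 = 0.0238 dits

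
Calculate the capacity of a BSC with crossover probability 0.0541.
0.6964 bits

For a binary symmetric channel (BSC) with error probability p:
Capacity C = 1 - H(p) bits per symbol

where H(p) = -p log₂(p) - (1-p) log₂(1-p) is the binary entropy function.

H(0.0541) = 0.3036 bits
C = 1 - 0.3036 = 0.6964 bits per symbol

This means we can reliably transmit up to 0.6964 bits of information per channel use.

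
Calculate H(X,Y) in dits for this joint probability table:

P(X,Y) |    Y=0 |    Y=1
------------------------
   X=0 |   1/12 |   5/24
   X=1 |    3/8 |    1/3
0.5506 dits

Joint entropy is H(X,Y) = -Σ_{x,y} p(x,y) log p(x,y).

Summing over all non-zero entries:
H(X,Y) = -[1/12·log_10(1/12) + 5/24·log_10(5/24) + 3/8·log_10(3/8) + 1/3·log_10(1/3)]
H(X,Y) = 0.5506 dits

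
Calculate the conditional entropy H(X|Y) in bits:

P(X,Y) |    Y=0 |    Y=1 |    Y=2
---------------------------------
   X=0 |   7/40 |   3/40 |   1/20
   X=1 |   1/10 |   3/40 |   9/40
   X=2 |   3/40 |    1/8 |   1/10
1.4476 bits

Using the chain rule: H(X|Y) = H(X,Y) - H(Y)

First, compute H(X,Y) = 3.0206 bits

Marginal P(Y) = (7/20, 11/40, 3/8)
H(Y) = 1.5729 bits

H(X|Y) = H(X,Y) - H(Y) = 3.0206 - 1.5729 = 1.4476 bits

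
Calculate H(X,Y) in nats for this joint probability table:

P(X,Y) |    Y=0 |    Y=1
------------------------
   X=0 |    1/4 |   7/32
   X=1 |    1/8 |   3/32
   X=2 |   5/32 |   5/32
1.7410 nats

Joint entropy is H(X,Y) = -Σ_{x,y} p(x,y) log p(x,y).

Summing over all non-zero entries:
H(X,Y) = -[1/4·log_e(1/4) + 7/32·log_e(7/32) + 1/8·log_e(1/8) + 3/32·log_e(3/32) + 5/32·log_e(5/32) + 5/32·log_e(5/32)]
H(X,Y) = 1.7410 nats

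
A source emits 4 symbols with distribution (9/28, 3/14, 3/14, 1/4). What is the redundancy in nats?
0.0147 nats

Redundancy measures how far a source is from maximum entropy:
R = H_max - H(X)

Maximum entropy for 4 symbols: H_max = log_e(4) = 1.3863 nats
Actual entropy: H(X) = 1.3716 nats
Redundancy: R = 1.3863 - 1.3716 = 0.0147 nats

This redundancy represents potential for compression: the source could be compressed by 0.0147 nats per symbol.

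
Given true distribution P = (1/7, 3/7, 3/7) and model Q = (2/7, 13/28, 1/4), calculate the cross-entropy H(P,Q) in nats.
1.1019 nats

Cross-entropy: H(P,Q) = -Σ p(x) log q(x)

Alternatively: H(P,Q) = H(P) + D_KL(P||Q)
H(P) = 1.0042 nats
D_KL(P||Q) = 0.0977 nats

H(P,Q) = 1.0042 + 0.0977 = 1.1019 nats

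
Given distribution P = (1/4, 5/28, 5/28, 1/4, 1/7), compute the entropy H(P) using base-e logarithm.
1.5864 nats

Shannon entropy is H(X) = -Σ p(x) log p(x).

For P = (1/4, 5/28, 5/28, 1/4, 1/7):
H = -1/4 × log_e(1/4) -5/28 × log_e(5/28) -5/28 × log_e(5/28) -1/4 × log_e(1/4) -1/7 × log_e(1/7)
H = 1.5864 nats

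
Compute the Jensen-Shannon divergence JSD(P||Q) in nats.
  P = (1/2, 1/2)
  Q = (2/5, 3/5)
0.0051 nats

Jensen-Shannon divergence is:
JSD(P||Q) = 0.5 × D_KL(P||M) + 0.5 × D_KL(Q||M)
where M = 0.5 × (P + Q) is the mixture distribution.

M = 0.5 × (1/2, 1/2) + 0.5 × (2/5, 3/5) = (9/20, 11/20)

D_KL(P||M) = 0.0050 nats
D_KL(Q||M) = 0.0051 nats

JSD(P||Q) = 0.5 × 0.0050 + 0.5 × 0.0051 = 0.0051 nats

Unlike KL divergence, JSD is symmetric and bounded: 0 ≤ JSD ≤ log(2).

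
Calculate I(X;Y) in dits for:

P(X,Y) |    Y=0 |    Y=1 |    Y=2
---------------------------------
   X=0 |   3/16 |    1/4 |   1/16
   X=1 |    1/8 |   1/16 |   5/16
0.0684 dits

Mutual information: I(X;Y) = H(X) + H(Y) - H(X,Y)

Marginals:
P(X) = (1/2, 1/2), H(X) = 0.3010 dits
P(Y) = (5/16, 5/16, 3/8), H(Y) = 0.4755 dits

Joint entropy: H(X,Y) = 0.7081 dits

I(X;Y) = 0.3010 + 0.4755 - 0.7081 = 0.0684 dits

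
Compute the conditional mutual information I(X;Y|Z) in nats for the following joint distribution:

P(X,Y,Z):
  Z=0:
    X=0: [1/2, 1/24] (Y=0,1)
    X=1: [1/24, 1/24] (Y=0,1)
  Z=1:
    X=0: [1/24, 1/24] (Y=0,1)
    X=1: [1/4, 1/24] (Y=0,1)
0.0620 nats

Conditional mutual information: I(X;Y|Z) = H(X|Z) + H(Y|Z) - H(X,Y|Z)

H(Z) = 0.6616
H(X,Z) = 1.1056 → H(X|Z) = 0.4441
H(Y,Z) = 1.1056 → H(Y|Z) = 0.4441
H(X,Y,Z) = 1.4877 → H(X,Y|Z) = 0.8261

I(X;Y|Z) = 0.4441 + 0.4441 - 0.8261 = 0.0620 nats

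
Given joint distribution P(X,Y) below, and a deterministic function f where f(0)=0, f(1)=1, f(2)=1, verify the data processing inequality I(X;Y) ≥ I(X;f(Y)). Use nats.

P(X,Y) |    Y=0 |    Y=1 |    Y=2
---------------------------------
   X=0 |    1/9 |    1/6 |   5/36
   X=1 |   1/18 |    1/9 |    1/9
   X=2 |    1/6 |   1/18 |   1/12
I(X;Y) = 0.0494, I(X;f(Y)) = 0.0454, inequality holds: 0.0494 ≥ 0.0454

Data Processing Inequality: For any Markov chain X → Y → Z, we have I(X;Y) ≥ I(X;Z).

Here Z = f(Y) is a deterministic function of Y, forming X → Y → Z.

Original I(X;Y) = 0.0494 nats

After applying f:
P(X,Z) where Z=f(Y):
- P(X,Z=0) = P(X,Y=0)
- P(X,Z=1) = P(X,Y=1) + P(X,Y=2)

I(X;Z) = I(X;f(Y)) = 0.0454 nats

Verification: 0.0494 ≥ 0.0454 ✓

Information cannot be created by processing; the function f can only lose information about X.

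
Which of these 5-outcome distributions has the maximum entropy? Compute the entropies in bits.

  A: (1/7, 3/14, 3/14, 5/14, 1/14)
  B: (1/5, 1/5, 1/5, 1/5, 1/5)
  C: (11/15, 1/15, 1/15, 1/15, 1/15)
B

For a discrete distribution over n outcomes, entropy is maximized by the uniform distribution.

Computing entropies:
H(A) = 2.1560 bits
H(B) = 2.3219 bits
H(C) = 1.3700 bits

The uniform distribution (where all probabilities equal 1/5) achieves the maximum entropy of log_2(5) = 2.3219 bits.

Distribution B has the highest entropy.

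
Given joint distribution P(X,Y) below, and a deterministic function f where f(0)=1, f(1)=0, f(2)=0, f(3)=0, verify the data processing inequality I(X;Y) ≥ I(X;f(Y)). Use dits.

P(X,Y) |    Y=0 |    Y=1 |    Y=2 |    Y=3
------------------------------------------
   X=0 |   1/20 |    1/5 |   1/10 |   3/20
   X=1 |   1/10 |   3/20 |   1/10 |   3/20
I(X;Y) = 0.0052, I(X;f(Y)) = 0.0043, inequality holds: 0.0052 ≥ 0.0043

Data Processing Inequality: For any Markov chain X → Y → Z, we have I(X;Y) ≥ I(X;Z).

Here Z = f(Y) is a deterministic function of Y, forming X → Y → Z.

Original I(X;Y) = 0.0052 dits

After applying f:
P(X,Z) where Z=f(Y):
- P(X,Z=0) = P(X,Y=1) + P(X,Y=2) + P(X,Y=3)
- P(X,Z=1) = P(X,Y=0)

I(X;Z) = I(X;f(Y)) = 0.0043 dits

Verification: 0.0052 ≥ 0.0043 ✓

Information cannot be created by processing; the function f can only lose information about X.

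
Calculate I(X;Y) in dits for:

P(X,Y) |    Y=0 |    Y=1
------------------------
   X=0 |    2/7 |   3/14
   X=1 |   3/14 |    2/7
0.0044 dits

Mutual information: I(X;Y) = H(X) + H(Y) - H(X,Y)

Marginals:
P(X) = (1/2, 1/2), H(X) = 0.3010 dits
P(Y) = (1/2, 1/2), H(Y) = 0.3010 dits

Joint entropy: H(X,Y) = 0.5976 dits

I(X;Y) = 0.3010 + 0.3010 - 0.5976 = 0.0044 dits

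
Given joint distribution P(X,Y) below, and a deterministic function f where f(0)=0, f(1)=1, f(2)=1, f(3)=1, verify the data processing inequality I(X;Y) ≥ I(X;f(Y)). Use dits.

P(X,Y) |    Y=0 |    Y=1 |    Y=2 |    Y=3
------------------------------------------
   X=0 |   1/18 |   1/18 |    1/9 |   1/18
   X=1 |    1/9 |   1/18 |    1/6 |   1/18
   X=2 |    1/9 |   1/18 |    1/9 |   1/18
I(X;Y) = 0.0045, I(X;f(Y)) = 0.0030, inequality holds: 0.0045 ≥ 0.0030

Data Processing Inequality: For any Markov chain X → Y → Z, we have I(X;Y) ≥ I(X;Z).

Here Z = f(Y) is a deterministic function of Y, forming X → Y → Z.

Original I(X;Y) = 0.0045 dits

After applying f:
P(X,Z) where Z=f(Y):
- P(X,Z=0) = P(X,Y=0)
- P(X,Z=1) = P(X,Y=1) + P(X,Y=2) + P(X,Y=3)

I(X;Z) = I(X;f(Y)) = 0.0030 dits

Verification: 0.0045 ≥ 0.0030 ✓

Information cannot be created by processing; the function f can only lose information about X.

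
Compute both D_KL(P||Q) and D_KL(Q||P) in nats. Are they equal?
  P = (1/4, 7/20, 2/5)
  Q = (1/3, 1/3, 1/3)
D_KL(P||Q) = 0.0181, D_KL(Q||P) = 0.0189

KL divergence is not symmetric: D_KL(P||Q) ≠ D_KL(Q||P) in general.

D_KL(P||Q) = 0.0181 nats
D_KL(Q||P) = 0.0189 nats

No, they are not equal!

This asymmetry is why KL divergence is not a true distance metric.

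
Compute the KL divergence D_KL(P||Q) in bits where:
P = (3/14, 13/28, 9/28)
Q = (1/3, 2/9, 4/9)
0.2067 bits

KL divergence: D_KL(P||Q) = Σ p(x) log(p(x)/q(x))

Computing term by term:
  x=0: 3/14 × log_2[(3/14)/(1/3)] = 3/14 × -0.6374 = -0.1366
  x=1: 13/28 × log_2[(13/28)/(2/9)] = 13/28 × 1.0630 = 0.4935
  x=2: 9/28 × log_2[(9/28)/(4/9)] = 9/28 × -0.4675 = -0.1503

D_KL(P||Q) = 0.2067 bits

Note: KL divergence is always non-negative and equals 0 iff P = Q.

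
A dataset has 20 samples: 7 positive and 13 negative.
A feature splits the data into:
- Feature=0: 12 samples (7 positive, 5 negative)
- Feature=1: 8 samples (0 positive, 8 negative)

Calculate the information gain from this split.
0.3461 bits

Information Gain = H(Y) - H(Y|Feature)

Before split:
P(positive) = 7/20 = 0.3500
H(Y) = 0.9341 bits

After split:
Feature=0: H = 0.9799 bits (weight = 12/20)
Feature=1: H = 0.0000 bits (weight = 8/20)
H(Y|Feature) = (12/20)×0.9799 + (8/20)×0.0000 = 0.5879 bits

Information Gain = 0.9341 - 0.5879 = 0.3461 bits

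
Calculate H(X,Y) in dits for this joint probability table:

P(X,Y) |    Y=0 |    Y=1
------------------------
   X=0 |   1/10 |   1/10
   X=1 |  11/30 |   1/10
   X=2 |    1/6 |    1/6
0.7192 dits

Joint entropy is H(X,Y) = -Σ_{x,y} p(x,y) log p(x,y).

Summing over all non-zero entries:
H(X,Y) = -[1/10·log_10(1/10) + 1/10·log_10(1/10) + 11/30·log_10(11/30) + 1/10·log_10(1/10) + 1/6·log_10(1/6) + 1/6·log_10(1/6)]
H(X,Y) = 0.7192 dits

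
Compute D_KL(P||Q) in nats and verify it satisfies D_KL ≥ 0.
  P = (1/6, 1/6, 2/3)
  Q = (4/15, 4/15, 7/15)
0.0811 nats

KL divergence satisfies the Gibbs inequality: D_KL(P||Q) ≥ 0 for all distributions P, Q.

D_KL(P||Q) = Σ p(x) log(p(x)/q(x))
Term by term:
  x=0: 1/6 × log_e[(1/6)/(4/15)] = -0.0783
  x=1: 1/6 × log_e[(1/6)/(4/15)] = -0.0783
  x=2: 2/3 × log_e[(2/3)/(7/15)] = 0.2378
D_KL(P||Q) = 0.0811 nats

D_KL(P||Q) = 0.0811 ≥ 0 ✓

This non-negativity is a fundamental property: relative entropy cannot be negative because it measures how different Q is from P.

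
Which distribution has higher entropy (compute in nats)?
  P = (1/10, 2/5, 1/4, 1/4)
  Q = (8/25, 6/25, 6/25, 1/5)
Q

Computing entropies in nats:
H(P) = 1.2899
H(Q) = 1.3715

Distribution Q has higher entropy.

Intuition: The distribution closer to uniform (more spread out) has higher entropy.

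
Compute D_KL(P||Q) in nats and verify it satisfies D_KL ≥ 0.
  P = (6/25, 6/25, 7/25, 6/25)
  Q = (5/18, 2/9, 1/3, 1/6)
0.0221 nats

KL divergence satisfies the Gibbs inequality: D_KL(P||Q) ≥ 0 for all distributions P, Q.

D_KL(P||Q) = Σ p(x) log(p(x)/q(x))
Term by term:
  x=0: 6/25 × log_e[(6/25)/(5/18)] = -0.0351
  x=1: 6/25 × log_e[(6/25)/(2/9)] = 0.0185
  x=2: 7/25 × log_e[(7/25)/(1/3)] = -0.0488
  x=3: 6/25 × log_e[(6/25)/(1/6)] = 0.0875
D_KL(P||Q) = 0.0221 nats

D_KL(P||Q) = 0.0221 ≥ 0 ✓

This non-negativity is a fundamental property: relative entropy cannot be negative because it measures how different Q is from P.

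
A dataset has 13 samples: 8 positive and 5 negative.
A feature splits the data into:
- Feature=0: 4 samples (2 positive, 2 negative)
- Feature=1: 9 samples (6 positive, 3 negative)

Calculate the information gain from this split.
0.0178 bits

Information Gain = H(Y) - H(Y|Feature)

Before split:
P(positive) = 8/13 = 0.6154
H(Y) = 0.9612 bits

After split:
Feature=0: H = 1.0000 bits (weight = 4/13)
Feature=1: H = 0.9183 bits (weight = 9/13)
H(Y|Feature) = (4/13)×1.0000 + (9/13)×0.9183 = 0.9434 bits

Information Gain = 0.9612 - 0.9434 = 0.0178 bits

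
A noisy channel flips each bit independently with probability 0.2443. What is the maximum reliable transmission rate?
0.1979 bits

For a binary symmetric channel (BSC) with error probability p:
Capacity C = 1 - H(p) bits per symbol

where H(p) = -p log₂(p) - (1-p) log₂(1-p) is the binary entropy function.

H(0.2443) = 0.8021 bits
C = 1 - 0.8021 = 0.1979 bits per symbol

This means we can reliably transmit up to 0.1979 bits of information per channel use.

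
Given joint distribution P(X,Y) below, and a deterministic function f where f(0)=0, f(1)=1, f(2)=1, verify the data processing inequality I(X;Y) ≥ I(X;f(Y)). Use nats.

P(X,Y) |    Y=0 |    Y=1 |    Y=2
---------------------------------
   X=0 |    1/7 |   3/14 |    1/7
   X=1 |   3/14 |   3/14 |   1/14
I(X;Y) = 0.0193, I(X;f(Y)) = 0.0112, inequality holds: 0.0193 ≥ 0.0112

Data Processing Inequality: For any Markov chain X → Y → Z, we have I(X;Y) ≥ I(X;Z).

Here Z = f(Y) is a deterministic function of Y, forming X → Y → Z.

Original I(X;Y) = 0.0193 nats

After applying f:
P(X,Z) where Z=f(Y):
- P(X,Z=0) = P(X,Y=0)
- P(X,Z=1) = P(X,Y=1) + P(X,Y=2)

I(X;Z) = I(X;f(Y)) = 0.0112 nats

Verification: 0.0193 ≥ 0.0112 ✓

Information cannot be created by processing; the function f can only lose information about X.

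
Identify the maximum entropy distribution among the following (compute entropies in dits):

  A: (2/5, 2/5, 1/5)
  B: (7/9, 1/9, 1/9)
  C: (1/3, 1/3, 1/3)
C

For a discrete distribution over n outcomes, entropy is maximized by the uniform distribution.

Computing entropies:
H(A) = 0.4581 dits
H(B) = 0.2969 dits
H(C) = 0.4771 dits

The uniform distribution (where all probabilities equal 1/3) achieves the maximum entropy of log_10(3) = 0.4771 dits.

Distribution C has the highest entropy.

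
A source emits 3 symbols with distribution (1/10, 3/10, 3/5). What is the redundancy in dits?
0.0871 dits

Redundancy measures how far a source is from maximum entropy:
R = H_max - H(X)

Maximum entropy for 3 symbols: H_max = log_10(3) = 0.4771 dits
Actual entropy: H(X) = 0.3900 dits
Redundancy: R = 0.4771 - 0.3900 = 0.0871 dits

This redundancy represents potential for compression: the source could be compressed by 0.0871 dits per symbol.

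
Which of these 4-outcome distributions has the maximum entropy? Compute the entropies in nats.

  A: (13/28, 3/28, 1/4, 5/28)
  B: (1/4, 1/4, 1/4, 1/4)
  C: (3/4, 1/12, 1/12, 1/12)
B

For a discrete distribution over n outcomes, entropy is maximized by the uniform distribution.

Computing entropies:
H(A) = 1.2497 nats
H(B) = 1.3863 nats
H(C) = 0.8370 nats

The uniform distribution (where all probabilities equal 1/4) achieves the maximum entropy of log_e(4) = 1.3863 nats.

Distribution B has the highest entropy.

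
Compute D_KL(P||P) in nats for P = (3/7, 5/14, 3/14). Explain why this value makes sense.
0.0000 nats

KL divergence satisfies the Gibbs inequality: D_KL(P||Q) ≥ 0 for all distributions P, Q.

D_KL(P||Q) = Σ p(x) log(p(x)/q(x))
Each term is p(x) × log_e(p(x)/p(x)) = p(x) × log_e(1) = 0, so the sum is 0.
D_KL(P||Q) = 0.0000 nats

When P = Q, the KL divergence is exactly 0, as there is no 'divergence' between identical distributions.

This non-negativity is a fundamental property: relative entropy cannot be negative because it measures how different Q is from P.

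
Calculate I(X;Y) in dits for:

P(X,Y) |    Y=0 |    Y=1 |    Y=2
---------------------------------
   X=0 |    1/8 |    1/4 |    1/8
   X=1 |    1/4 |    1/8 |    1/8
0.0184 dits

Mutual information: I(X;Y) = H(X) + H(Y) - H(X,Y)

Marginals:
P(X) = (1/2, 1/2), H(X) = 0.3010 dits
P(Y) = (3/8, 3/8, 1/4), H(Y) = 0.4700 dits

Joint entropy: H(X,Y) = 0.7526 dits

I(X;Y) = 0.3010 + 0.4700 - 0.7526 = 0.0184 dits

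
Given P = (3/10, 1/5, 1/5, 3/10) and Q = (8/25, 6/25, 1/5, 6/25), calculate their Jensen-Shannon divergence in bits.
0.0040 bits

Jensen-Shannon divergence is:
JSD(P||Q) = 0.5 × D_KL(P||M) + 0.5 × D_KL(Q||M)
where M = 0.5 × (P + Q) is the mixture distribution.

M = 0.5 × (3/10, 1/5, 1/5, 3/10) + 0.5 × (8/25, 6/25, 1/5, 6/25) = (0.31, 0.22, 1/5, 0.27)

D_KL(P||M) = 0.0039 bits
D_KL(Q||M) = 0.0040 bits

JSD(P||Q) = 0.5 × 0.0039 + 0.5 × 0.0040 = 0.0040 bits

Unlike KL divergence, JSD is symmetric and bounded: 0 ≤ JSD ≤ log(2).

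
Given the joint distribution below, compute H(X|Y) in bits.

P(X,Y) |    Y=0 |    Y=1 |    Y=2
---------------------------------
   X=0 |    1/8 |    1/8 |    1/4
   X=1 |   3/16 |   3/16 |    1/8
0.9512 bits

Using the chain rule: H(X|Y) = H(X,Y) - H(Y)

First, compute H(X,Y) = 2.5306 bits

Marginal P(Y) = (5/16, 5/16, 3/8)
H(Y) = 1.5794 bits

H(X|Y) = H(X,Y) - H(Y) = 2.5306 - 1.5794 = 0.9512 bits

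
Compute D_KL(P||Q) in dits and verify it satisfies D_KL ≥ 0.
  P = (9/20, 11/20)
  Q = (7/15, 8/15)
0.0002 dits

KL divergence satisfies the Gibbs inequality: D_KL(P||Q) ≥ 0 for all distributions P, Q.

D_KL(P||Q) = Σ p(x) log(p(x)/q(x))
Term by term:
  x=0: 9/20 × log_10[(9/20)/(7/15)] = -0.0071
  x=1: 11/20 × log_10[(11/20)/(8/15)] = 0.0074
D_KL(P||Q) = 0.0002 dits

D_KL(P||Q) = 0.0002 ≥ 0 ✓

This non-negativity is a fundamental property: relative entropy cannot be negative because it measures how different Q is from P.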